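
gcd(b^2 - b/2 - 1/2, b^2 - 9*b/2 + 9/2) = 1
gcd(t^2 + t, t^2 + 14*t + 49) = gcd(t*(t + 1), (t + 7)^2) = 1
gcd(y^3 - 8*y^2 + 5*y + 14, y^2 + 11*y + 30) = 1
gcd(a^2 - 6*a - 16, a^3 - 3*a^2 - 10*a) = a + 2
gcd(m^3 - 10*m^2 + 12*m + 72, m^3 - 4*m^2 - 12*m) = m^2 - 4*m - 12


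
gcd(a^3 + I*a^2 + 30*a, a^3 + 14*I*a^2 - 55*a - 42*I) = a + 6*I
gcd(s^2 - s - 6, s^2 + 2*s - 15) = s - 3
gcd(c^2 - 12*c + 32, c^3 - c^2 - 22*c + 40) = c - 4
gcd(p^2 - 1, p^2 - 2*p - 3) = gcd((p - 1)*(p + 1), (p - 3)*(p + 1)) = p + 1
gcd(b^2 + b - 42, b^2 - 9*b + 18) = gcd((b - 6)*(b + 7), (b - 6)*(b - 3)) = b - 6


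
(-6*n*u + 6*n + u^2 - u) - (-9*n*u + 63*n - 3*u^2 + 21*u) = 3*n*u - 57*n + 4*u^2 - 22*u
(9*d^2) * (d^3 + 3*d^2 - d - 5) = 9*d^5 + 27*d^4 - 9*d^3 - 45*d^2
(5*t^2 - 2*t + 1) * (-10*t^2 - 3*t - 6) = -50*t^4 + 5*t^3 - 34*t^2 + 9*t - 6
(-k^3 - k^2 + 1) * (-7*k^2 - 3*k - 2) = 7*k^5 + 10*k^4 + 5*k^3 - 5*k^2 - 3*k - 2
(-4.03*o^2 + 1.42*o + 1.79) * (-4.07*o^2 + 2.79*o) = 16.4021*o^4 - 17.0231*o^3 - 3.3235*o^2 + 4.9941*o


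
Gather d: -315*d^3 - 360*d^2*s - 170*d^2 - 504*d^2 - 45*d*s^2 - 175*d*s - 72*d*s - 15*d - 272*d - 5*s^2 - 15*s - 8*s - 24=-315*d^3 + d^2*(-360*s - 674) + d*(-45*s^2 - 247*s - 287) - 5*s^2 - 23*s - 24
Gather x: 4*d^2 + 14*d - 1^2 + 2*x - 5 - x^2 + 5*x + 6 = 4*d^2 + 14*d - x^2 + 7*x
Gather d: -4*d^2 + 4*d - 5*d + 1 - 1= -4*d^2 - d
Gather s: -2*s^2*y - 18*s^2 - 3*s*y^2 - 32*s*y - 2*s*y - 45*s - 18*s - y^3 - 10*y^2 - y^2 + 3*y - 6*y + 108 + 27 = s^2*(-2*y - 18) + s*(-3*y^2 - 34*y - 63) - y^3 - 11*y^2 - 3*y + 135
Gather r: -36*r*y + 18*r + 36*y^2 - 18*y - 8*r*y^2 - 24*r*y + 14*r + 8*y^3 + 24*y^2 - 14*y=r*(-8*y^2 - 60*y + 32) + 8*y^3 + 60*y^2 - 32*y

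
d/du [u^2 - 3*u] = 2*u - 3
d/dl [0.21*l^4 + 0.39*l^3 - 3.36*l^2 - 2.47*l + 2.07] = 0.84*l^3 + 1.17*l^2 - 6.72*l - 2.47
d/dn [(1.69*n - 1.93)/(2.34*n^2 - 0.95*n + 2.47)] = (-3.9546*n^2 + 9.0324*n + 2.3408)/(5.4756*n^4 - 4.446*n^3 + 12.4621*n^2 - 4.693*n + 6.1009)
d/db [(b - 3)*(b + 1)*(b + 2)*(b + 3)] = 4*b^3 + 9*b^2 - 14*b - 27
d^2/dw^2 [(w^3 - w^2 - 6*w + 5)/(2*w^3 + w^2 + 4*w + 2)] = 6*(-2*w^6 - 32*w^5 + 28*w^4 + 56*w^3 + 103*w^2 + 16*w + 38)/(8*w^9 + 12*w^8 + 54*w^7 + 73*w^6 + 132*w^5 + 150*w^4 + 136*w^3 + 108*w^2 + 48*w + 8)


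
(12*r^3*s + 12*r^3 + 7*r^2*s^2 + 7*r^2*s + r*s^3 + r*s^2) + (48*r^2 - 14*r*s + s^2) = 12*r^3*s + 12*r^3 + 7*r^2*s^2 + 7*r^2*s + 48*r^2 + r*s^3 + r*s^2 - 14*r*s + s^2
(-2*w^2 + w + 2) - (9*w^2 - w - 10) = -11*w^2 + 2*w + 12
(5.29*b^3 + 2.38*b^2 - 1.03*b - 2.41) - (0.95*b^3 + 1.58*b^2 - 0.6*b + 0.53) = 4.34*b^3 + 0.8*b^2 - 0.43*b - 2.94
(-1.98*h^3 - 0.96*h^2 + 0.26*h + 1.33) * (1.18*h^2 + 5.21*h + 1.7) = -2.3364*h^5 - 11.4486*h^4 - 8.0608*h^3 + 1.292*h^2 + 7.3713*h + 2.261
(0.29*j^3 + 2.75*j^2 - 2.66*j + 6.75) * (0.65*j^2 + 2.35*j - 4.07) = 0.1885*j^5 + 2.469*j^4 + 3.5532*j^3 - 13.056*j^2 + 26.6887*j - 27.4725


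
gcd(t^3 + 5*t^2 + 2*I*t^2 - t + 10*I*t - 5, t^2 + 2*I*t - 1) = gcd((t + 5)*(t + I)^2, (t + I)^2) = t^2 + 2*I*t - 1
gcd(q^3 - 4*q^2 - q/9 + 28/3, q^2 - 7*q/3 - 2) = q - 3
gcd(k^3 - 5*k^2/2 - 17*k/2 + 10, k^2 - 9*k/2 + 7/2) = k - 1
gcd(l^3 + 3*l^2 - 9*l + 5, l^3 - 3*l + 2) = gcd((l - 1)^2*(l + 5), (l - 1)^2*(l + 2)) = l^2 - 2*l + 1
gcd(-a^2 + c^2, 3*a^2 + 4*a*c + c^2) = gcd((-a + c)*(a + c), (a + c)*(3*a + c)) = a + c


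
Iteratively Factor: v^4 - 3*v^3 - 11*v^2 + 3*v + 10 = (v - 5)*(v^3 + 2*v^2 - v - 2) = (v - 5)*(v + 1)*(v^2 + v - 2) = (v - 5)*(v - 1)*(v + 1)*(v + 2)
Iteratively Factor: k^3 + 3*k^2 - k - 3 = (k - 1)*(k^2 + 4*k + 3) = (k - 1)*(k + 3)*(k + 1)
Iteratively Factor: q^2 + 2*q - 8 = (q + 4)*(q - 2)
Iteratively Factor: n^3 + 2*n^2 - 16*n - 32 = (n + 4)*(n^2 - 2*n - 8) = (n - 4)*(n + 4)*(n + 2)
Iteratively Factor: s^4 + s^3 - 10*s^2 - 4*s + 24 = (s - 2)*(s^3 + 3*s^2 - 4*s - 12) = (s - 2)*(s + 3)*(s^2 - 4) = (s - 2)^2*(s + 3)*(s + 2)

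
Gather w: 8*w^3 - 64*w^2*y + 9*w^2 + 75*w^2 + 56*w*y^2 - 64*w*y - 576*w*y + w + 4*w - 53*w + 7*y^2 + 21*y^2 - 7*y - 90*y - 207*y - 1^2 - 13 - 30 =8*w^3 + w^2*(84 - 64*y) + w*(56*y^2 - 640*y - 48) + 28*y^2 - 304*y - 44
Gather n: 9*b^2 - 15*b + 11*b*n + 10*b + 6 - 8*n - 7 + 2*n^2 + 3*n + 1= 9*b^2 - 5*b + 2*n^2 + n*(11*b - 5)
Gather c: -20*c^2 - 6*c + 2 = -20*c^2 - 6*c + 2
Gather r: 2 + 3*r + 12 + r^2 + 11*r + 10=r^2 + 14*r + 24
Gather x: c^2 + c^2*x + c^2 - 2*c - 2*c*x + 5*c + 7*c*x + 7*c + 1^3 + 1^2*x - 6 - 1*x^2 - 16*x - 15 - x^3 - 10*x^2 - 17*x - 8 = 2*c^2 + 10*c - x^3 - 11*x^2 + x*(c^2 + 5*c - 32) - 28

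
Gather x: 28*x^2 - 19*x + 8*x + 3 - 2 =28*x^2 - 11*x + 1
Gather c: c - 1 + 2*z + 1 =c + 2*z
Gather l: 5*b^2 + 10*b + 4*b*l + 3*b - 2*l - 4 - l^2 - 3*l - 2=5*b^2 + 13*b - l^2 + l*(4*b - 5) - 6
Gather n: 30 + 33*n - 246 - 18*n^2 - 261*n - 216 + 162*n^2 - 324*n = 144*n^2 - 552*n - 432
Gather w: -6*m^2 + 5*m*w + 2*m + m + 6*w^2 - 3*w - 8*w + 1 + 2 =-6*m^2 + 3*m + 6*w^2 + w*(5*m - 11) + 3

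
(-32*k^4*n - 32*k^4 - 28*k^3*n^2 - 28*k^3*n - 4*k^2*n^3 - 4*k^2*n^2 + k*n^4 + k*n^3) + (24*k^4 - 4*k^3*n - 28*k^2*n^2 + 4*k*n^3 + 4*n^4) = -32*k^4*n - 8*k^4 - 28*k^3*n^2 - 32*k^3*n - 4*k^2*n^3 - 32*k^2*n^2 + k*n^4 + 5*k*n^3 + 4*n^4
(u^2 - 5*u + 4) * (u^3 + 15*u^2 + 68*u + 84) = u^5 + 10*u^4 - 3*u^3 - 196*u^2 - 148*u + 336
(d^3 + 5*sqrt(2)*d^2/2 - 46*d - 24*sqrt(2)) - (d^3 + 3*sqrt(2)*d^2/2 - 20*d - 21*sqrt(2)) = sqrt(2)*d^2 - 26*d - 3*sqrt(2)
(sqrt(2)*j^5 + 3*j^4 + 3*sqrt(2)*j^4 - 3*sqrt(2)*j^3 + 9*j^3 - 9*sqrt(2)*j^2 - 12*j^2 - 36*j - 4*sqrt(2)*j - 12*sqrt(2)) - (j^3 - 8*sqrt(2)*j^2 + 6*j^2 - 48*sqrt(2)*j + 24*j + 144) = sqrt(2)*j^5 + 3*j^4 + 3*sqrt(2)*j^4 - 3*sqrt(2)*j^3 + 8*j^3 - 18*j^2 - sqrt(2)*j^2 - 60*j + 44*sqrt(2)*j - 144 - 12*sqrt(2)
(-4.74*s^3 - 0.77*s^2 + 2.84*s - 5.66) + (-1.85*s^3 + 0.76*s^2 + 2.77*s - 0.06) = -6.59*s^3 - 0.01*s^2 + 5.61*s - 5.72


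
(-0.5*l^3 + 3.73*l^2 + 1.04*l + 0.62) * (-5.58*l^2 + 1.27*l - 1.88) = 2.79*l^5 - 21.4484*l^4 - 0.126100000000001*l^3 - 9.1512*l^2 - 1.1678*l - 1.1656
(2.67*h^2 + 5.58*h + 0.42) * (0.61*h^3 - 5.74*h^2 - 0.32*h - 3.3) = 1.6287*h^5 - 11.922*h^4 - 32.6274*h^3 - 13.0074*h^2 - 18.5484*h - 1.386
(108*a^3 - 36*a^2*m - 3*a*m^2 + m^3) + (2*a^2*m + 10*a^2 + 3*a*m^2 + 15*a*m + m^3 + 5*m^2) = 108*a^3 - 34*a^2*m + 10*a^2 + 15*a*m + 2*m^3 + 5*m^2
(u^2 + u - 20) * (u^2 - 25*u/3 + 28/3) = u^4 - 22*u^3/3 - 19*u^2 + 176*u - 560/3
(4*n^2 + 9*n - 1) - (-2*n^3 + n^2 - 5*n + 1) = 2*n^3 + 3*n^2 + 14*n - 2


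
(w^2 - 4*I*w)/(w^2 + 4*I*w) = (w - 4*I)/(w + 4*I)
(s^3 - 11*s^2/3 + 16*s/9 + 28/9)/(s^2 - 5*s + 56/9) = (3*s^2 - 4*s - 4)/(3*s - 8)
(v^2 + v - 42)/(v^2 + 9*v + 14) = (v - 6)/(v + 2)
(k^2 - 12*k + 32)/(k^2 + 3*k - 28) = (k - 8)/(k + 7)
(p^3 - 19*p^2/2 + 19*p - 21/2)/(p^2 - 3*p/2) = p - 8 + 7/p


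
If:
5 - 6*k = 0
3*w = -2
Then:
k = 5/6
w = -2/3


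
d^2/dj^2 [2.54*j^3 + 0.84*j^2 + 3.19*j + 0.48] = 15.24*j + 1.68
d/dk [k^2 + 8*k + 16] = 2*k + 8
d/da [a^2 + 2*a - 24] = 2*a + 2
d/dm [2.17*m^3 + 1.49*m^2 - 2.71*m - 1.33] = 6.51*m^2 + 2.98*m - 2.71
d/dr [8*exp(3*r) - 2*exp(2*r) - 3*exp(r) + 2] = (24*exp(2*r) - 4*exp(r) - 3)*exp(r)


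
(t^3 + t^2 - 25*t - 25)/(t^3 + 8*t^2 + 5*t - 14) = (t^3 + t^2 - 25*t - 25)/(t^3 + 8*t^2 + 5*t - 14)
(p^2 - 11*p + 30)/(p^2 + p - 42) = (p - 5)/(p + 7)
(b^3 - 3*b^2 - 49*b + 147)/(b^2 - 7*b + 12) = (b^2 - 49)/(b - 4)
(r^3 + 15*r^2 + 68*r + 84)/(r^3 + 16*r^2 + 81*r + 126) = (r + 2)/(r + 3)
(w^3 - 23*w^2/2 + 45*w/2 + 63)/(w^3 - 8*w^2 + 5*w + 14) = (w^2 - 9*w/2 - 9)/(w^2 - w - 2)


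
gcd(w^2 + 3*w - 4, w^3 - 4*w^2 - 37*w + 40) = w - 1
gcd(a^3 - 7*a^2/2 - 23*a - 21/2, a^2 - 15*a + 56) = a - 7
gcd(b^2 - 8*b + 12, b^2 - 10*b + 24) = b - 6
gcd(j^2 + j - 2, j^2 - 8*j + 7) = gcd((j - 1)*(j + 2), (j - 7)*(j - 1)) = j - 1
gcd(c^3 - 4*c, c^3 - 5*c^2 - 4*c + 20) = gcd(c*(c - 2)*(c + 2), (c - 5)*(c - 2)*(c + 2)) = c^2 - 4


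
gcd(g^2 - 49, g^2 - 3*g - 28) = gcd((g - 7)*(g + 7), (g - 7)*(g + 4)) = g - 7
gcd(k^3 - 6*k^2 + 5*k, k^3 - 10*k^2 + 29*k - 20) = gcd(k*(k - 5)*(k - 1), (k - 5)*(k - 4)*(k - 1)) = k^2 - 6*k + 5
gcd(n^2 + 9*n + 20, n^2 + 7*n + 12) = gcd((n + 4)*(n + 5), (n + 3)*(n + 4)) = n + 4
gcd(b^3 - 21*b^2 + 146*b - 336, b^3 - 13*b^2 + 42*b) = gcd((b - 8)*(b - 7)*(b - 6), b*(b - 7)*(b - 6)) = b^2 - 13*b + 42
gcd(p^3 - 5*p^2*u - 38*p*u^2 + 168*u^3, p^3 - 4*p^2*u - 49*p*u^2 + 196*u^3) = p^2 - 11*p*u + 28*u^2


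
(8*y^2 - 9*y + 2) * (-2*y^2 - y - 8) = -16*y^4 + 10*y^3 - 59*y^2 + 70*y - 16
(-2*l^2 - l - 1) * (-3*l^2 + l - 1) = 6*l^4 + l^3 + 4*l^2 + 1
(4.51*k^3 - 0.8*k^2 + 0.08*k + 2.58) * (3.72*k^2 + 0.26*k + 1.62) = 16.7772*k^5 - 1.8034*k^4 + 7.3958*k^3 + 8.3224*k^2 + 0.8004*k + 4.1796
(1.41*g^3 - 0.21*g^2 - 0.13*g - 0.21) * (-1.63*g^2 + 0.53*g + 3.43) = -2.2983*g^5 + 1.0896*g^4 + 4.9369*g^3 - 0.4469*g^2 - 0.5572*g - 0.7203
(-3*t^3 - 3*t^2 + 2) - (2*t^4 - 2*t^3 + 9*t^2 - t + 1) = -2*t^4 - t^3 - 12*t^2 + t + 1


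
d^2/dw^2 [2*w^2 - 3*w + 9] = 4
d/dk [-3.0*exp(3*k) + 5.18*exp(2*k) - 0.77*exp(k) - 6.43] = (-9.0*exp(2*k) + 10.36*exp(k) - 0.77)*exp(k)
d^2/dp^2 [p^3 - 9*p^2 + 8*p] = 6*p - 18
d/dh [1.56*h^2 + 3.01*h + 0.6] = 3.12*h + 3.01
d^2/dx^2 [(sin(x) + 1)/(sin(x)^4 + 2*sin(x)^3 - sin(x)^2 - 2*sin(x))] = (-9*sin(x)^2 - 20*sin(x) - 8 + 14/sin(x) + 4/sin(x)^2 - 8/sin(x)^3)/((sin(x) - 1)^2*(sin(x) + 2)^3)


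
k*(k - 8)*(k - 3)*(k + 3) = k^4 - 8*k^3 - 9*k^2 + 72*k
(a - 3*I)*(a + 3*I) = a^2 + 9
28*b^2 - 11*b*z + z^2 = (-7*b + z)*(-4*b + z)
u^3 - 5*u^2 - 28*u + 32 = (u - 8)*(u - 1)*(u + 4)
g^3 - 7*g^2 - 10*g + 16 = (g - 8)*(g - 1)*(g + 2)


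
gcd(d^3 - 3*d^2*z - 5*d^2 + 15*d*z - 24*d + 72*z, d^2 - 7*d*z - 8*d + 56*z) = d - 8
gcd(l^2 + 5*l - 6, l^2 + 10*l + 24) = l + 6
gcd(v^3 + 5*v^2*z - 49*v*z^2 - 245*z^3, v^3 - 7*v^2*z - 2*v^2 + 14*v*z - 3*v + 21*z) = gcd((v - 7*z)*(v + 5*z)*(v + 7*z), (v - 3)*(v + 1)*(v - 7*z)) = -v + 7*z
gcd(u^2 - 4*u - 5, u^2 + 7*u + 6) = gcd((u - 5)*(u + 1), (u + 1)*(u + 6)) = u + 1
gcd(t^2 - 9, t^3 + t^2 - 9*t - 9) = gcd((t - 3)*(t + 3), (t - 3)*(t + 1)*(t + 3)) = t^2 - 9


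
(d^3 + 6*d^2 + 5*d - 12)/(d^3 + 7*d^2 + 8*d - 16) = (d + 3)/(d + 4)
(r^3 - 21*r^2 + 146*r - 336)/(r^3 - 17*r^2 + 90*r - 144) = (r - 7)/(r - 3)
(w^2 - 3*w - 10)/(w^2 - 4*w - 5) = (w + 2)/(w + 1)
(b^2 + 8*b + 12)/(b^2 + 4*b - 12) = (b + 2)/(b - 2)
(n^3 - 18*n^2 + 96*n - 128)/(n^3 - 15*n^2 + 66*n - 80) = (n - 8)/(n - 5)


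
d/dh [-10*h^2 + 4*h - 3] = 4 - 20*h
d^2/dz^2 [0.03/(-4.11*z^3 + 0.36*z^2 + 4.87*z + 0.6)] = ((0.7398*z - 0.0216)*(-4.11*z^3 + 0.36*z^2 + 4.87*z + 0.6) + 0.03*(-24.66*z^2 + 1.44*z + 9.74)*(-12.33*z^2 + 0.72*z + 4.87))/(-4.11*z^3 + 0.36*z^2 + 4.87*z + 0.6)^3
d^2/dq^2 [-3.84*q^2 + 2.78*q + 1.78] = -7.68000000000000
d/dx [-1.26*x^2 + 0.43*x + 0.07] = 0.43 - 2.52*x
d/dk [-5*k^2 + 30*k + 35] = 30 - 10*k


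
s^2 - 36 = (s - 6)*(s + 6)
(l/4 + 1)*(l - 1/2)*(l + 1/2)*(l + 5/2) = l^4/4 + 13*l^3/8 + 39*l^2/16 - 13*l/32 - 5/8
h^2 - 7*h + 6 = (h - 6)*(h - 1)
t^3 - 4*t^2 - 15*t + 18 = (t - 6)*(t - 1)*(t + 3)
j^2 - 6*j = j*(j - 6)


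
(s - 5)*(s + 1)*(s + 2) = s^3 - 2*s^2 - 13*s - 10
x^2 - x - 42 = (x - 7)*(x + 6)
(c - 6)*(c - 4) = c^2 - 10*c + 24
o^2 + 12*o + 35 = (o + 5)*(o + 7)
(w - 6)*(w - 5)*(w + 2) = w^3 - 9*w^2 + 8*w + 60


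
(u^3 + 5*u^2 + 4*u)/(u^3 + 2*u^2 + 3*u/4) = 4*(u^2 + 5*u + 4)/(4*u^2 + 8*u + 3)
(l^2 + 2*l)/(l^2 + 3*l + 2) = l/(l + 1)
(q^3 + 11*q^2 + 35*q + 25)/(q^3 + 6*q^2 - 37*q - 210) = (q^2 + 6*q + 5)/(q^2 + q - 42)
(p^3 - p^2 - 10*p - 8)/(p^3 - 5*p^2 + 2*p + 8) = (p + 2)/(p - 2)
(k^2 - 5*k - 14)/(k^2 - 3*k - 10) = (k - 7)/(k - 5)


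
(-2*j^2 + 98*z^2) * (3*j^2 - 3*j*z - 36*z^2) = -6*j^4 + 6*j^3*z + 366*j^2*z^2 - 294*j*z^3 - 3528*z^4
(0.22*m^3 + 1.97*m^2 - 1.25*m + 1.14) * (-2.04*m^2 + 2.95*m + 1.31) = -0.4488*m^5 - 3.3698*m^4 + 8.6497*m^3 - 3.4324*m^2 + 1.7255*m + 1.4934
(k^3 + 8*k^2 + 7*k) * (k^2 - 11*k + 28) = k^5 - 3*k^4 - 53*k^3 + 147*k^2 + 196*k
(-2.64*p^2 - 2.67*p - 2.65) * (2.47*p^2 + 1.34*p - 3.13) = -6.5208*p^4 - 10.1325*p^3 - 1.8601*p^2 + 4.8061*p + 8.2945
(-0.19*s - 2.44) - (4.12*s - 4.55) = 2.11 - 4.31*s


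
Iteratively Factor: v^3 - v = (v)*(v^2 - 1) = v*(v + 1)*(v - 1)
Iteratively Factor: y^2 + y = (y)*(y + 1)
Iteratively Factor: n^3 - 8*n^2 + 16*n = (n)*(n^2 - 8*n + 16) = n*(n - 4)*(n - 4)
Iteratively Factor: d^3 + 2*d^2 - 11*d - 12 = (d + 1)*(d^2 + d - 12) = (d + 1)*(d + 4)*(d - 3)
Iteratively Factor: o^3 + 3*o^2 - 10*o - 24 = (o + 2)*(o^2 + o - 12) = (o - 3)*(o + 2)*(o + 4)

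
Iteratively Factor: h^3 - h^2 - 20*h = (h - 5)*(h^2 + 4*h) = h*(h - 5)*(h + 4)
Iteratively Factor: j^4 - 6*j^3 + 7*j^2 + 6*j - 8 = (j + 1)*(j^3 - 7*j^2 + 14*j - 8) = (j - 2)*(j + 1)*(j^2 - 5*j + 4) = (j - 4)*(j - 2)*(j + 1)*(j - 1)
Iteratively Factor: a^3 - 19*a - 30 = (a + 2)*(a^2 - 2*a - 15) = (a - 5)*(a + 2)*(a + 3)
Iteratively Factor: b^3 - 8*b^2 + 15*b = (b - 3)*(b^2 - 5*b) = b*(b - 3)*(b - 5)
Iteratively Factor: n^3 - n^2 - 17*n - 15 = (n + 1)*(n^2 - 2*n - 15) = (n - 5)*(n + 1)*(n + 3)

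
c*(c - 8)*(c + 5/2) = c^3 - 11*c^2/2 - 20*c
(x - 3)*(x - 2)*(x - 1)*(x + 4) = x^4 - 2*x^3 - 13*x^2 + 38*x - 24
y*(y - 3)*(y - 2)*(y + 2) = y^4 - 3*y^3 - 4*y^2 + 12*y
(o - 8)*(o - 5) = o^2 - 13*o + 40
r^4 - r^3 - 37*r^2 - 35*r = r*(r - 7)*(r + 1)*(r + 5)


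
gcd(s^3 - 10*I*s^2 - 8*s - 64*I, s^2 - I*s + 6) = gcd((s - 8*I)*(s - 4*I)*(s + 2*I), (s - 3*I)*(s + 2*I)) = s + 2*I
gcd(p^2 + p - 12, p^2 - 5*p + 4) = 1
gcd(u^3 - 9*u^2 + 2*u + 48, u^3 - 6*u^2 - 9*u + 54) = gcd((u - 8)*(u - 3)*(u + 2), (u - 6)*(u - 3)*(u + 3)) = u - 3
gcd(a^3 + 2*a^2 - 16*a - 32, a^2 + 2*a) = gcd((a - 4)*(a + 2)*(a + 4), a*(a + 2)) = a + 2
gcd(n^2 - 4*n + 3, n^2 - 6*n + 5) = n - 1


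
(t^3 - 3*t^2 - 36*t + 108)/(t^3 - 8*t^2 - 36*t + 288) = (t - 3)/(t - 8)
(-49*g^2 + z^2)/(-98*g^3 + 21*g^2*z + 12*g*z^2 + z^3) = (-7*g + z)/(-14*g^2 + 5*g*z + z^2)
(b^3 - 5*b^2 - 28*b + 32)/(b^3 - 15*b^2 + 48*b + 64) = (b^2 + 3*b - 4)/(b^2 - 7*b - 8)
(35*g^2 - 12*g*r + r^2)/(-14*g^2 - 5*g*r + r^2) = (-5*g + r)/(2*g + r)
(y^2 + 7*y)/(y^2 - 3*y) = (y + 7)/(y - 3)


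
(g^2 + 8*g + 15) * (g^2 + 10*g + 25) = g^4 + 18*g^3 + 120*g^2 + 350*g + 375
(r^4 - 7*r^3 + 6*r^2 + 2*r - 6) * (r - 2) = r^5 - 9*r^4 + 20*r^3 - 10*r^2 - 10*r + 12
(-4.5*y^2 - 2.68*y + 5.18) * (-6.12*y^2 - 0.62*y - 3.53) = 27.54*y^4 + 19.1916*y^3 - 14.155*y^2 + 6.2488*y - 18.2854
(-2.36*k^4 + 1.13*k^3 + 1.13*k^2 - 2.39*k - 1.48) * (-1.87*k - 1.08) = 4.4132*k^5 + 0.4357*k^4 - 3.3335*k^3 + 3.2489*k^2 + 5.3488*k + 1.5984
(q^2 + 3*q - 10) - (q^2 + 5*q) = -2*q - 10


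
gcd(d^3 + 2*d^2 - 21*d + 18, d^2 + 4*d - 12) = d + 6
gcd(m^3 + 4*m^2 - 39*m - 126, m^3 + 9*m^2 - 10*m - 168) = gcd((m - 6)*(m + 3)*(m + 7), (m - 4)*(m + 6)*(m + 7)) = m + 7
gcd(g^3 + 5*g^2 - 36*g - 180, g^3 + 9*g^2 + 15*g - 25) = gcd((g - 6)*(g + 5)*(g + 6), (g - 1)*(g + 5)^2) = g + 5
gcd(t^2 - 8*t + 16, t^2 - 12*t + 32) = t - 4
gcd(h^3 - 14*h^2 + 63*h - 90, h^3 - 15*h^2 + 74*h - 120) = h^2 - 11*h + 30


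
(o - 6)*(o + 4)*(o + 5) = o^3 + 3*o^2 - 34*o - 120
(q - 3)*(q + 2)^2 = q^3 + q^2 - 8*q - 12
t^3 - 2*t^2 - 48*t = t*(t - 8)*(t + 6)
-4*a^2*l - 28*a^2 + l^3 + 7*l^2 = (-2*a + l)*(2*a + l)*(l + 7)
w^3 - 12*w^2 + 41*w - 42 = (w - 7)*(w - 3)*(w - 2)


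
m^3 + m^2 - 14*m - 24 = (m - 4)*(m + 2)*(m + 3)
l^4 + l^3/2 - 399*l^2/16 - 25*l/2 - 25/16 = (l - 5)*(l + 1/4)^2*(l + 5)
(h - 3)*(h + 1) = h^2 - 2*h - 3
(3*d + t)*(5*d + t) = 15*d^2 + 8*d*t + t^2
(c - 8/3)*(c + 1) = c^2 - 5*c/3 - 8/3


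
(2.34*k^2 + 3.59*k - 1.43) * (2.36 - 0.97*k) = -2.2698*k^3 + 2.0401*k^2 + 9.8595*k - 3.3748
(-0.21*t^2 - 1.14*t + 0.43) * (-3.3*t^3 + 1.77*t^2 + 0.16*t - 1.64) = 0.693*t^5 + 3.3903*t^4 - 3.4704*t^3 + 0.9231*t^2 + 1.9384*t - 0.7052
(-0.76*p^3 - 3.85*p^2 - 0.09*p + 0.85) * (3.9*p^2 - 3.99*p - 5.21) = -2.964*p^5 - 11.9826*p^4 + 18.9701*p^3 + 23.7326*p^2 - 2.9226*p - 4.4285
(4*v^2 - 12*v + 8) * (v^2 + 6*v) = 4*v^4 + 12*v^3 - 64*v^2 + 48*v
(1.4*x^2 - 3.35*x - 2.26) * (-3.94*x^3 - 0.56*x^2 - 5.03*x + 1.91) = -5.516*x^5 + 12.415*x^4 + 3.7384*x^3 + 20.7901*x^2 + 4.9693*x - 4.3166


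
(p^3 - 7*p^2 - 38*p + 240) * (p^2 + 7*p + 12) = p^5 - 75*p^3 - 110*p^2 + 1224*p + 2880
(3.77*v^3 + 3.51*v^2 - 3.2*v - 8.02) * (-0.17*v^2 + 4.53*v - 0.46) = -0.6409*v^5 + 16.4814*v^4 + 14.7101*v^3 - 14.7472*v^2 - 34.8586*v + 3.6892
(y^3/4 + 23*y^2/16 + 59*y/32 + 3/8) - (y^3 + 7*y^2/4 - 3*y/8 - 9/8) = -3*y^3/4 - 5*y^2/16 + 71*y/32 + 3/2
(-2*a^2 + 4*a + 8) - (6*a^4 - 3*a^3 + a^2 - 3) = -6*a^4 + 3*a^3 - 3*a^2 + 4*a + 11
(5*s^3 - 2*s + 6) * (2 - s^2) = -5*s^5 + 12*s^3 - 6*s^2 - 4*s + 12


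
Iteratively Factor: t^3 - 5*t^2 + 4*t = (t - 4)*(t^2 - t) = (t - 4)*(t - 1)*(t)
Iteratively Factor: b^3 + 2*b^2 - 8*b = (b - 2)*(b^2 + 4*b) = (b - 2)*(b + 4)*(b)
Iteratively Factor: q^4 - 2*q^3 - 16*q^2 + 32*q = (q + 4)*(q^3 - 6*q^2 + 8*q) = (q - 2)*(q + 4)*(q^2 - 4*q) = q*(q - 2)*(q + 4)*(q - 4)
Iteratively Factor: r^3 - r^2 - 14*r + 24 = (r - 3)*(r^2 + 2*r - 8) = (r - 3)*(r + 4)*(r - 2)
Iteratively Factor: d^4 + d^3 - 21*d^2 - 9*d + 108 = (d - 3)*(d^3 + 4*d^2 - 9*d - 36) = (d - 3)*(d + 3)*(d^2 + d - 12) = (d - 3)*(d + 3)*(d + 4)*(d - 3)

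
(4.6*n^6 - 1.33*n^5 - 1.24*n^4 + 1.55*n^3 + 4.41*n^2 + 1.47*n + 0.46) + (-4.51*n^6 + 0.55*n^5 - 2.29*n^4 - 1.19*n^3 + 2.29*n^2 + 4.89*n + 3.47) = 0.0899999999999999*n^6 - 0.78*n^5 - 3.53*n^4 + 0.36*n^3 + 6.7*n^2 + 6.36*n + 3.93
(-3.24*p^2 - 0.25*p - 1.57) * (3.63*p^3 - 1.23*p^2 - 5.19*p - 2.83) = -11.7612*p^5 + 3.0777*p^4 + 11.424*p^3 + 12.3978*p^2 + 8.8558*p + 4.4431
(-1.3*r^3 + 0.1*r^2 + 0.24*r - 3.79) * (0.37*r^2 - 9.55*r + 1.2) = -0.481*r^5 + 12.452*r^4 - 2.4262*r^3 - 3.5743*r^2 + 36.4825*r - 4.548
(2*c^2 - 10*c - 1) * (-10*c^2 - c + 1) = -20*c^4 + 98*c^3 + 22*c^2 - 9*c - 1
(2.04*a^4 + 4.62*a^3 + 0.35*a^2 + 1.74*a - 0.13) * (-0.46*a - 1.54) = -0.9384*a^5 - 5.2668*a^4 - 7.2758*a^3 - 1.3394*a^2 - 2.6198*a + 0.2002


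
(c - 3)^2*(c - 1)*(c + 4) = c^4 - 3*c^3 - 13*c^2 + 51*c - 36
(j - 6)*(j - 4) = j^2 - 10*j + 24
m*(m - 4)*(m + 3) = m^3 - m^2 - 12*m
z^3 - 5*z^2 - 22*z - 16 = (z - 8)*(z + 1)*(z + 2)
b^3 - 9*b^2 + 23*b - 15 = (b - 5)*(b - 3)*(b - 1)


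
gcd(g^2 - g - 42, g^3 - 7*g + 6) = 1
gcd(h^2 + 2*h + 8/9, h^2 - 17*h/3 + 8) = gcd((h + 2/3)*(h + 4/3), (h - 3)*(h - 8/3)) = 1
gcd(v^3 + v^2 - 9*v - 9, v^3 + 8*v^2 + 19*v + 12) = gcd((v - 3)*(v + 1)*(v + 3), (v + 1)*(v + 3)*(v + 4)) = v^2 + 4*v + 3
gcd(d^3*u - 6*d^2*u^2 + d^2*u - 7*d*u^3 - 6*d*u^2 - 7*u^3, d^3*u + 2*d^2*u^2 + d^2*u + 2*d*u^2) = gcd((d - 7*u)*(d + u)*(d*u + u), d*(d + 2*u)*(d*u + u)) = d*u + u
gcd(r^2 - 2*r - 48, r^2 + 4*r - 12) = r + 6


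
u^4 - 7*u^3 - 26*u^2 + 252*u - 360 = (u - 6)*(u - 5)*(u - 2)*(u + 6)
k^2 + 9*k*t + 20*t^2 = (k + 4*t)*(k + 5*t)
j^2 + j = j*(j + 1)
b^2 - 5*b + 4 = (b - 4)*(b - 1)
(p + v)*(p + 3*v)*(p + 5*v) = p^3 + 9*p^2*v + 23*p*v^2 + 15*v^3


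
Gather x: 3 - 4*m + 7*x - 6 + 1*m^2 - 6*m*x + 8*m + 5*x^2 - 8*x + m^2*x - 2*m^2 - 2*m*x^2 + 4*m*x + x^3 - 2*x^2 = -m^2 + 4*m + x^3 + x^2*(3 - 2*m) + x*(m^2 - 2*m - 1) - 3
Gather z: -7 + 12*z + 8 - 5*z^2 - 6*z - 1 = -5*z^2 + 6*z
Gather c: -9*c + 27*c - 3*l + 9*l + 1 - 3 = 18*c + 6*l - 2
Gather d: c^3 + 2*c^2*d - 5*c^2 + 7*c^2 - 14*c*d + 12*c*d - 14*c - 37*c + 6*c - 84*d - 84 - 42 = c^3 + 2*c^2 - 45*c + d*(2*c^2 - 2*c - 84) - 126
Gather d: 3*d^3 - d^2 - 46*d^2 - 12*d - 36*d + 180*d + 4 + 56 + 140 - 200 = 3*d^3 - 47*d^2 + 132*d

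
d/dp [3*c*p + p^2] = 3*c + 2*p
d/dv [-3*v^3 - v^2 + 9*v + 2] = -9*v^2 - 2*v + 9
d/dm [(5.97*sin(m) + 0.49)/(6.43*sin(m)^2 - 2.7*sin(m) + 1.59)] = (-38.3871*sin(m)^2 - 6.3014*sin(m) + 10.8153)*cos(m)/(41.3449*sin(m)^4 - 34.722*sin(m)^3 + 27.7374*sin(m)^2 - 8.586*sin(m) + 2.5281)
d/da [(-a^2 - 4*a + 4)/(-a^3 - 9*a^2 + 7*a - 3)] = (-a^4 - 8*a^3 - 31*a^2 + 78*a - 16)/(a^6 + 18*a^5 + 67*a^4 - 120*a^3 + 103*a^2 - 42*a + 9)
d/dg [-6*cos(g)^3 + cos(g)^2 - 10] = 2*(9*cos(g) - 1)*sin(g)*cos(g)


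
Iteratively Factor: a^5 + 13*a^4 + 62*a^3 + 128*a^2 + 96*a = (a + 4)*(a^4 + 9*a^3 + 26*a^2 + 24*a) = (a + 2)*(a + 4)*(a^3 + 7*a^2 + 12*a) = (a + 2)*(a + 4)^2*(a^2 + 3*a) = (a + 2)*(a + 3)*(a + 4)^2*(a)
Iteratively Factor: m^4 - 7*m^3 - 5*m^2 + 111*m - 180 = (m - 3)*(m^3 - 4*m^2 - 17*m + 60) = (m - 3)*(m + 4)*(m^2 - 8*m + 15) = (m - 5)*(m - 3)*(m + 4)*(m - 3)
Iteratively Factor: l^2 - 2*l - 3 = (l + 1)*(l - 3)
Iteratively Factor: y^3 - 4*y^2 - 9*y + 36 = (y - 3)*(y^2 - y - 12) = (y - 3)*(y + 3)*(y - 4)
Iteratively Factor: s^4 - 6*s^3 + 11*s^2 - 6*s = (s - 3)*(s^3 - 3*s^2 + 2*s) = (s - 3)*(s - 2)*(s^2 - s) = s*(s - 3)*(s - 2)*(s - 1)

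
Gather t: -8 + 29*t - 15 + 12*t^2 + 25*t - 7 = 12*t^2 + 54*t - 30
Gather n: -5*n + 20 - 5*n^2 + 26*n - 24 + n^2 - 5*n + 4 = -4*n^2 + 16*n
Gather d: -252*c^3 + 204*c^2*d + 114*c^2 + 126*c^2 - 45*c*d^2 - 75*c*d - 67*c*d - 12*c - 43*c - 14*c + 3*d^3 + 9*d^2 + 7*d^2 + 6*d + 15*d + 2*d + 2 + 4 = -252*c^3 + 240*c^2 - 69*c + 3*d^3 + d^2*(16 - 45*c) + d*(204*c^2 - 142*c + 23) + 6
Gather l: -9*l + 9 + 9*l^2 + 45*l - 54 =9*l^2 + 36*l - 45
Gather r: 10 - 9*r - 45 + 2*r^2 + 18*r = 2*r^2 + 9*r - 35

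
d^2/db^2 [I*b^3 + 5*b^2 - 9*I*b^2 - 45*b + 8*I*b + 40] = 6*I*b + 10 - 18*I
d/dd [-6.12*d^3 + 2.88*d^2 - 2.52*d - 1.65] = -18.36*d^2 + 5.76*d - 2.52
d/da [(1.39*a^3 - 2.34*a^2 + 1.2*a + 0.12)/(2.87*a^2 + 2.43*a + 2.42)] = (3.9893*a^4 + 6.7554*a^3 + 0.961199999999999*a^2 - 12.0144*a + 2.6124)/(8.2369*a^4 + 13.9482*a^3 + 19.7957*a^2 + 11.7612*a + 5.8564)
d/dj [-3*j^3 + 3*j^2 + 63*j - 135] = -9*j^2 + 6*j + 63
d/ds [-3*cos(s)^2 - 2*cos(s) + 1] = 2*(3*cos(s) + 1)*sin(s)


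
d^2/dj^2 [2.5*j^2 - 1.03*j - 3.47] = 5.00000000000000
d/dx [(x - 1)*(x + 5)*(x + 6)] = 3*x^2 + 20*x + 19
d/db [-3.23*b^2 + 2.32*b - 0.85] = 2.32 - 6.46*b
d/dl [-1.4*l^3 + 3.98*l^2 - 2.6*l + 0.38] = -4.2*l^2 + 7.96*l - 2.6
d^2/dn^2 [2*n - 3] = 0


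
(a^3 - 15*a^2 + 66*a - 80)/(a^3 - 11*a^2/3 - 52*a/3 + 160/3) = 3*(a^2 - 10*a + 16)/(3*a^2 + 4*a - 32)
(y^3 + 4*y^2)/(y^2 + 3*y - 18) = y^2*(y + 4)/(y^2 + 3*y - 18)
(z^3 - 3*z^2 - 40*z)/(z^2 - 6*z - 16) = z*(z + 5)/(z + 2)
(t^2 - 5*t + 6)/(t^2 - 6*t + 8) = (t - 3)/(t - 4)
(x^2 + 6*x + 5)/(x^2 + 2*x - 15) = (x + 1)/(x - 3)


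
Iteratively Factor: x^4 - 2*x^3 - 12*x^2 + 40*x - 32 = (x - 2)*(x^3 - 12*x + 16) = (x - 2)^2*(x^2 + 2*x - 8) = (x - 2)^3*(x + 4)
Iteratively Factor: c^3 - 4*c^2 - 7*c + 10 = (c - 1)*(c^2 - 3*c - 10) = (c - 1)*(c + 2)*(c - 5)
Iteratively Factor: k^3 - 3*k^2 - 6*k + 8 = (k + 2)*(k^2 - 5*k + 4) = (k - 1)*(k + 2)*(k - 4)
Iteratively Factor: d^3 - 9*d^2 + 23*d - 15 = (d - 5)*(d^2 - 4*d + 3) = (d - 5)*(d - 1)*(d - 3)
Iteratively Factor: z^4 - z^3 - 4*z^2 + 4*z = (z)*(z^3 - z^2 - 4*z + 4) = z*(z - 2)*(z^2 + z - 2) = z*(z - 2)*(z - 1)*(z + 2)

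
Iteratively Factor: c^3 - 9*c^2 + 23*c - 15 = (c - 3)*(c^2 - 6*c + 5) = (c - 5)*(c - 3)*(c - 1)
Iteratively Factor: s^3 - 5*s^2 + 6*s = (s - 3)*(s^2 - 2*s) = (s - 3)*(s - 2)*(s)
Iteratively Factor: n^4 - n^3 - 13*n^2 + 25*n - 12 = (n + 4)*(n^3 - 5*n^2 + 7*n - 3) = (n - 1)*(n + 4)*(n^2 - 4*n + 3) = (n - 3)*(n - 1)*(n + 4)*(n - 1)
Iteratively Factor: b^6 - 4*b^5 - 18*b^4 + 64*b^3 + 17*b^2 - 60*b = (b + 4)*(b^5 - 8*b^4 + 14*b^3 + 8*b^2 - 15*b) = (b - 5)*(b + 4)*(b^4 - 3*b^3 - b^2 + 3*b) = b*(b - 5)*(b + 4)*(b^3 - 3*b^2 - b + 3) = b*(b - 5)*(b - 3)*(b + 4)*(b^2 - 1) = b*(b - 5)*(b - 3)*(b - 1)*(b + 4)*(b + 1)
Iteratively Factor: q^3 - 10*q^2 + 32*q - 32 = (q - 4)*(q^2 - 6*q + 8) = (q - 4)*(q - 2)*(q - 4)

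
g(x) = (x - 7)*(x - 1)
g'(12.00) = 16.00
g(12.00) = 55.00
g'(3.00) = -2.00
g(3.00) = -8.00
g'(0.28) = -7.44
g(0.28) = 4.84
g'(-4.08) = -16.16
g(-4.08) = 56.29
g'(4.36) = 0.72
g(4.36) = -8.87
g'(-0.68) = -9.36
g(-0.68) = 12.90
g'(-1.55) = -11.10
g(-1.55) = 21.80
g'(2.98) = -2.04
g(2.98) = -7.96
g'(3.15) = -1.70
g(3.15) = -8.28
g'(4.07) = 0.14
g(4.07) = -9.00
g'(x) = 2*x - 8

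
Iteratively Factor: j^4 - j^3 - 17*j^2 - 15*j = (j + 3)*(j^3 - 4*j^2 - 5*j) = j*(j + 3)*(j^2 - 4*j - 5) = j*(j - 5)*(j + 3)*(j + 1)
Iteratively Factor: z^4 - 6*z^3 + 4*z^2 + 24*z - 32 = (z - 2)*(z^3 - 4*z^2 - 4*z + 16) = (z - 4)*(z - 2)*(z^2 - 4) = (z - 4)*(z - 2)*(z + 2)*(z - 2)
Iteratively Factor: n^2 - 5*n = (n - 5)*(n)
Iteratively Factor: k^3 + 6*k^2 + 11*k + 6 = (k + 1)*(k^2 + 5*k + 6) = (k + 1)*(k + 3)*(k + 2)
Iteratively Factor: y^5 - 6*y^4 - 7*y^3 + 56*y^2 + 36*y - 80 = (y - 4)*(y^4 - 2*y^3 - 15*y^2 - 4*y + 20) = (y - 5)*(y - 4)*(y^3 + 3*y^2 - 4) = (y - 5)*(y - 4)*(y - 1)*(y^2 + 4*y + 4) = (y - 5)*(y - 4)*(y - 1)*(y + 2)*(y + 2)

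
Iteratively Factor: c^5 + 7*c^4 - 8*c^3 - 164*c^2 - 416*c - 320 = (c + 4)*(c^4 + 3*c^3 - 20*c^2 - 84*c - 80) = (c + 2)*(c + 4)*(c^3 + c^2 - 22*c - 40) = (c + 2)^2*(c + 4)*(c^2 - c - 20) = (c - 5)*(c + 2)^2*(c + 4)*(c + 4)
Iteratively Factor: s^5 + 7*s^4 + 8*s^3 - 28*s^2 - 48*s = (s + 4)*(s^4 + 3*s^3 - 4*s^2 - 12*s) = (s + 2)*(s + 4)*(s^3 + s^2 - 6*s) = s*(s + 2)*(s + 4)*(s^2 + s - 6) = s*(s - 2)*(s + 2)*(s + 4)*(s + 3)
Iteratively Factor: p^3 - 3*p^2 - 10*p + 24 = (p - 4)*(p^2 + p - 6) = (p - 4)*(p + 3)*(p - 2)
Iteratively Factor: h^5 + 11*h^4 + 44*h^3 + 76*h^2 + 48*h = (h)*(h^4 + 11*h^3 + 44*h^2 + 76*h + 48) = h*(h + 4)*(h^3 + 7*h^2 + 16*h + 12) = h*(h + 2)*(h + 4)*(h^2 + 5*h + 6) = h*(h + 2)*(h + 3)*(h + 4)*(h + 2)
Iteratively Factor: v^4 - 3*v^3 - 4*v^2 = (v)*(v^3 - 3*v^2 - 4*v) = v^2*(v^2 - 3*v - 4) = v^2*(v - 4)*(v + 1)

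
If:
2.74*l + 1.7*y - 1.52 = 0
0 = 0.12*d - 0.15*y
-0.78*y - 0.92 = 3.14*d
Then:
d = -0.24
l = 0.68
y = -0.20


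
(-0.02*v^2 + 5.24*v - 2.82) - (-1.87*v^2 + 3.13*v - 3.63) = 1.85*v^2 + 2.11*v + 0.81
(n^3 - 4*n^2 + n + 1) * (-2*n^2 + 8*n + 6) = -2*n^5 + 16*n^4 - 28*n^3 - 18*n^2 + 14*n + 6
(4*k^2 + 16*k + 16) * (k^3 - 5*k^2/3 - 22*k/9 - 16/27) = 4*k^5 + 28*k^4/3 - 184*k^3/9 - 1840*k^2/27 - 1312*k/27 - 256/27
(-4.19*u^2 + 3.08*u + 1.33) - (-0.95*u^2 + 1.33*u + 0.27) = -3.24*u^2 + 1.75*u + 1.06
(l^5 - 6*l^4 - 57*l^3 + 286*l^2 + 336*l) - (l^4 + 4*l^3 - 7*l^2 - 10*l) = l^5 - 7*l^4 - 61*l^3 + 293*l^2 + 346*l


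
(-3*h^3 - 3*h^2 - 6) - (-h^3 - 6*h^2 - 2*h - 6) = -2*h^3 + 3*h^2 + 2*h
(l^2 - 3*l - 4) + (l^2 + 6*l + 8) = 2*l^2 + 3*l + 4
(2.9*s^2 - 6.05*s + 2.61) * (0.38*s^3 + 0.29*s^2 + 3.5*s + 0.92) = 1.102*s^5 - 1.458*s^4 + 9.3873*s^3 - 17.7501*s^2 + 3.569*s + 2.4012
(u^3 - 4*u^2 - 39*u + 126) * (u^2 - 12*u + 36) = u^5 - 16*u^4 + 45*u^3 + 450*u^2 - 2916*u + 4536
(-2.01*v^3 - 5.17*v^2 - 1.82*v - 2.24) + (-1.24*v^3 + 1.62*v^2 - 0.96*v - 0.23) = -3.25*v^3 - 3.55*v^2 - 2.78*v - 2.47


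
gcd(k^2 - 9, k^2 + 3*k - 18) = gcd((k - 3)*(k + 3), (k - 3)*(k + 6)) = k - 3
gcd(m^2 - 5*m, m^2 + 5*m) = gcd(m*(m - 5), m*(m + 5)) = m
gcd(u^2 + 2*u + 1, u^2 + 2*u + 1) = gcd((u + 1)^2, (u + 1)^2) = u^2 + 2*u + 1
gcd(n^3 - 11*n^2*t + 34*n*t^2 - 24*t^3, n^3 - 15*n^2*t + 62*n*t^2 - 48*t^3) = n^2 - 7*n*t + 6*t^2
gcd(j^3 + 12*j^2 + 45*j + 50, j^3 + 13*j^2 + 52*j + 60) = j^2 + 7*j + 10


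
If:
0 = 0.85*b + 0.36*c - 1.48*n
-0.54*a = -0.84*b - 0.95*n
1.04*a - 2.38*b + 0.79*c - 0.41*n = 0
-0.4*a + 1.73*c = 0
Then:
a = 0.00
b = 0.00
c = 0.00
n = 0.00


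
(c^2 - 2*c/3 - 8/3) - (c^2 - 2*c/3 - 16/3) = 8/3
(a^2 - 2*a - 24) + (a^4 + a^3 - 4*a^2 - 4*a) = a^4 + a^3 - 3*a^2 - 6*a - 24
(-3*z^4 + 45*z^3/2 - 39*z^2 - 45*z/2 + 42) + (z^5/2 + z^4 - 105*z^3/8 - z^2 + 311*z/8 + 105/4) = z^5/2 - 2*z^4 + 75*z^3/8 - 40*z^2 + 131*z/8 + 273/4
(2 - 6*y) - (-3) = 5 - 6*y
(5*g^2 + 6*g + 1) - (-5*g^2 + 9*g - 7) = 10*g^2 - 3*g + 8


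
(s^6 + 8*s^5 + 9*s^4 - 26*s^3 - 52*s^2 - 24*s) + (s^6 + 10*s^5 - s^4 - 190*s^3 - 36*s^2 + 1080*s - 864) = 2*s^6 + 18*s^5 + 8*s^4 - 216*s^3 - 88*s^2 + 1056*s - 864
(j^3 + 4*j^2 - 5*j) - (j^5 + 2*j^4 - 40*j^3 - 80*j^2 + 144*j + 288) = -j^5 - 2*j^4 + 41*j^3 + 84*j^2 - 149*j - 288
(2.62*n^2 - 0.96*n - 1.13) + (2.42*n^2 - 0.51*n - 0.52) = 5.04*n^2 - 1.47*n - 1.65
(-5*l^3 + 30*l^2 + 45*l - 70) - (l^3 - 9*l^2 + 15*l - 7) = -6*l^3 + 39*l^2 + 30*l - 63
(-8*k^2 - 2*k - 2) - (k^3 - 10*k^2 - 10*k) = -k^3 + 2*k^2 + 8*k - 2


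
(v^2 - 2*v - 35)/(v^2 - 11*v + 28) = (v + 5)/(v - 4)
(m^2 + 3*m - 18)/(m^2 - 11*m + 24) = (m + 6)/(m - 8)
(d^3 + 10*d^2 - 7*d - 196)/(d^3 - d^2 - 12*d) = (d^2 + 14*d + 49)/(d*(d + 3))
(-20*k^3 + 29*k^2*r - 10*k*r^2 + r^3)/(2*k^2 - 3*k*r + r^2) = (20*k^2 - 9*k*r + r^2)/(-2*k + r)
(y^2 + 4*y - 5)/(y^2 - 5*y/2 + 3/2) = 2*(y + 5)/(2*y - 3)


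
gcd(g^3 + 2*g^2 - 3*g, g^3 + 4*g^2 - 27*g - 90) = g + 3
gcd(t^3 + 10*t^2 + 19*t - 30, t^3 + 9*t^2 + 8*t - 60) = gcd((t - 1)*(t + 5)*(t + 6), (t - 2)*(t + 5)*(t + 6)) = t^2 + 11*t + 30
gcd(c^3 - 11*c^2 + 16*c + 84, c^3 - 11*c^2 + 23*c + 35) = c - 7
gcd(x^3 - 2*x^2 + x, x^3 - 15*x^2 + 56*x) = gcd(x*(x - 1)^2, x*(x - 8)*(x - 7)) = x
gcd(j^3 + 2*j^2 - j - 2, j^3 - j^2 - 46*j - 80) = j + 2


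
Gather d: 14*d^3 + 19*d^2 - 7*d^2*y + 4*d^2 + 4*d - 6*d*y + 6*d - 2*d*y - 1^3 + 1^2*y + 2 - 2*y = 14*d^3 + d^2*(23 - 7*y) + d*(10 - 8*y) - y + 1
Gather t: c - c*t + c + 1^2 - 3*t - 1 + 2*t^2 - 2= 2*c + 2*t^2 + t*(-c - 3) - 2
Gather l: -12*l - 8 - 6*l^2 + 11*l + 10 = -6*l^2 - l + 2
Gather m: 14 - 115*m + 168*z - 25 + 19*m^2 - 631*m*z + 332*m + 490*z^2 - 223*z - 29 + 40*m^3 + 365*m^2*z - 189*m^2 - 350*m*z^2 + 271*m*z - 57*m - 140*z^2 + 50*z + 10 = 40*m^3 + m^2*(365*z - 170) + m*(-350*z^2 - 360*z + 160) + 350*z^2 - 5*z - 30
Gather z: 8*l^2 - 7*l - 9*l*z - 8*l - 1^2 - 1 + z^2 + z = 8*l^2 - 15*l + z^2 + z*(1 - 9*l) - 2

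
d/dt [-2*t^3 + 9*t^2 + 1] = 6*t*(3 - t)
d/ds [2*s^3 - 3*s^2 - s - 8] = 6*s^2 - 6*s - 1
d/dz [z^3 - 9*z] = 3*z^2 - 9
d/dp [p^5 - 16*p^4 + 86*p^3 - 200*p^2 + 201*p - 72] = 5*p^4 - 64*p^3 + 258*p^2 - 400*p + 201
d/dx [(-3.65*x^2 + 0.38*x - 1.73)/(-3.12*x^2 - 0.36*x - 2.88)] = (2.4996*x^2 + 10.2288*x - 1.7172)/(9.7344*x^4 + 2.2464*x^3 + 18.1008*x^2 + 2.0736*x + 8.2944)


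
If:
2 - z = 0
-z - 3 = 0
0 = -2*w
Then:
No Solution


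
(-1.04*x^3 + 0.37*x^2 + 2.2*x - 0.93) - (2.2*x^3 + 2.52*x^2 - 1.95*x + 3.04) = -3.24*x^3 - 2.15*x^2 + 4.15*x - 3.97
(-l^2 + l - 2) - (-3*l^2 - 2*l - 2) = 2*l^2 + 3*l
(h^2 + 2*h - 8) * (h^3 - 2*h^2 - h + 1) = h^5 - 13*h^3 + 15*h^2 + 10*h - 8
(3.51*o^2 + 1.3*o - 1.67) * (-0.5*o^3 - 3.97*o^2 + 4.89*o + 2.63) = -1.755*o^5 - 14.5847*o^4 + 12.8379*o^3 + 22.2182*o^2 - 4.7473*o - 4.3921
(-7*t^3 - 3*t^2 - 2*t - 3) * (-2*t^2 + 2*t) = 14*t^5 - 8*t^4 - 2*t^3 + 2*t^2 - 6*t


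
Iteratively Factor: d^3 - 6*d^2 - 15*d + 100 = (d - 5)*(d^2 - d - 20) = (d - 5)^2*(d + 4)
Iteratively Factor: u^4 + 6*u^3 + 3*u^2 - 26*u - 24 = (u - 2)*(u^3 + 8*u^2 + 19*u + 12) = (u - 2)*(u + 3)*(u^2 + 5*u + 4) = (u - 2)*(u + 3)*(u + 4)*(u + 1)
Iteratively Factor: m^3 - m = (m)*(m^2 - 1) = m*(m + 1)*(m - 1)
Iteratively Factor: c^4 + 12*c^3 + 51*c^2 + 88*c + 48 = (c + 3)*(c^3 + 9*c^2 + 24*c + 16) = (c + 3)*(c + 4)*(c^2 + 5*c + 4) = (c + 1)*(c + 3)*(c + 4)*(c + 4)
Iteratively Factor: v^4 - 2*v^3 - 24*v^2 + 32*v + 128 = (v + 2)*(v^3 - 4*v^2 - 16*v + 64) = (v - 4)*(v + 2)*(v^2 - 16) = (v - 4)*(v + 2)*(v + 4)*(v - 4)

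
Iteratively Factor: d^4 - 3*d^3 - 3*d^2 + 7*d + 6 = (d + 1)*(d^3 - 4*d^2 + d + 6) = (d - 2)*(d + 1)*(d^2 - 2*d - 3) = (d - 2)*(d + 1)^2*(d - 3)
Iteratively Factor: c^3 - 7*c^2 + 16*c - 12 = (c - 2)*(c^2 - 5*c + 6) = (c - 2)^2*(c - 3)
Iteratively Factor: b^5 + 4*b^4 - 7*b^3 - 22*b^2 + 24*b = (b + 4)*(b^4 - 7*b^2 + 6*b) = (b - 2)*(b + 4)*(b^3 + 2*b^2 - 3*b) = (b - 2)*(b + 3)*(b + 4)*(b^2 - b) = b*(b - 2)*(b + 3)*(b + 4)*(b - 1)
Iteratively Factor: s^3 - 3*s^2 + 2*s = (s)*(s^2 - 3*s + 2) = s*(s - 2)*(s - 1)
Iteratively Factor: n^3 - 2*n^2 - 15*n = (n - 5)*(n^2 + 3*n) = n*(n - 5)*(n + 3)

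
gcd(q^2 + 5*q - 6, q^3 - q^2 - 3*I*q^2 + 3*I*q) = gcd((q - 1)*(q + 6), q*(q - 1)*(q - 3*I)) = q - 1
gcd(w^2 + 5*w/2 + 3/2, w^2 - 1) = w + 1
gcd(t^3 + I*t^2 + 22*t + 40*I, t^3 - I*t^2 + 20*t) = t^2 - I*t + 20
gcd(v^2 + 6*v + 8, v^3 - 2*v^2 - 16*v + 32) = v + 4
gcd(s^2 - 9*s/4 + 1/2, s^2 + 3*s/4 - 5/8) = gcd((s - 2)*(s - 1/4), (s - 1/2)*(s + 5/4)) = 1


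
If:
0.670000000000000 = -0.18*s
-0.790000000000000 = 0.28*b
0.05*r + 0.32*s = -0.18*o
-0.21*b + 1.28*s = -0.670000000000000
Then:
No Solution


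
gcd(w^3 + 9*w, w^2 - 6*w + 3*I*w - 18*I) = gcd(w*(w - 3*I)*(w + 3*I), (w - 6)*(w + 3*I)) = w + 3*I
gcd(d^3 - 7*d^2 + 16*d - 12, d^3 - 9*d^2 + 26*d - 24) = d^2 - 5*d + 6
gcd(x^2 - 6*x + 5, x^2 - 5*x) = x - 5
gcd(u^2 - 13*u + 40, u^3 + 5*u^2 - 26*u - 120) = u - 5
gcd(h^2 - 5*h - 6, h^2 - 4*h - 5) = h + 1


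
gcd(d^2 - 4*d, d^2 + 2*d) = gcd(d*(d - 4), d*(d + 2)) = d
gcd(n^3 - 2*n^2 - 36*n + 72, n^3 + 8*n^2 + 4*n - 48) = n^2 + 4*n - 12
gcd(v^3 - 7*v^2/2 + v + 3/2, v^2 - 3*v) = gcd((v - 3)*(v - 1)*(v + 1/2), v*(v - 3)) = v - 3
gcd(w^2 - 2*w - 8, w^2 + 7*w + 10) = w + 2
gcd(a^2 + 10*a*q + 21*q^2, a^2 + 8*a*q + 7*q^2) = a + 7*q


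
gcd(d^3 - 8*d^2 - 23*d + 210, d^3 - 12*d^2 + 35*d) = d - 7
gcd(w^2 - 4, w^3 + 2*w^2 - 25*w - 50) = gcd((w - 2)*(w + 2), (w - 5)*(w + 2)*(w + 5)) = w + 2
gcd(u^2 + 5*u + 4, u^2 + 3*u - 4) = u + 4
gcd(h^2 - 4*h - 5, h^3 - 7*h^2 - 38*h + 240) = h - 5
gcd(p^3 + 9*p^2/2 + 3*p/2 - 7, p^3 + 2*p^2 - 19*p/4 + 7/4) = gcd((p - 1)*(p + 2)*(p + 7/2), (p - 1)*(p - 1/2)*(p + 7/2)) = p^2 + 5*p/2 - 7/2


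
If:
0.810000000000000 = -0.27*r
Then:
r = -3.00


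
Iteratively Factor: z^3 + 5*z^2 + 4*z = (z)*(z^2 + 5*z + 4) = z*(z + 1)*(z + 4)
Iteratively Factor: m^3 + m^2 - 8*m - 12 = (m - 3)*(m^2 + 4*m + 4) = (m - 3)*(m + 2)*(m + 2)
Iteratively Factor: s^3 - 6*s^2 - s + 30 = (s - 5)*(s^2 - s - 6) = (s - 5)*(s + 2)*(s - 3)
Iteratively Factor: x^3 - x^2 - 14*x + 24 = (x - 2)*(x^2 + x - 12) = (x - 2)*(x + 4)*(x - 3)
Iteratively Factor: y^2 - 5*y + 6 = (y - 3)*(y - 2)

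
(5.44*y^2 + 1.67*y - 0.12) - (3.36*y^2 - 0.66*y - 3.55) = 2.08*y^2 + 2.33*y + 3.43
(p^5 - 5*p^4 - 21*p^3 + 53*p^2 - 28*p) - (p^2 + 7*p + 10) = p^5 - 5*p^4 - 21*p^3 + 52*p^2 - 35*p - 10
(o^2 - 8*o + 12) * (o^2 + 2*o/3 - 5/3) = o^4 - 22*o^3/3 + 5*o^2 + 64*o/3 - 20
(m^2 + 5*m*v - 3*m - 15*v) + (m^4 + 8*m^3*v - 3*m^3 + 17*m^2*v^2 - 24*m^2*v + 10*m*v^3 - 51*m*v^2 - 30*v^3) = m^4 + 8*m^3*v - 3*m^3 + 17*m^2*v^2 - 24*m^2*v + m^2 + 10*m*v^3 - 51*m*v^2 + 5*m*v - 3*m - 30*v^3 - 15*v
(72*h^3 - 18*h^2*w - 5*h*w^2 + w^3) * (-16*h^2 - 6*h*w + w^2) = -1152*h^5 - 144*h^4*w + 260*h^3*w^2 - 4*h^2*w^3 - 11*h*w^4 + w^5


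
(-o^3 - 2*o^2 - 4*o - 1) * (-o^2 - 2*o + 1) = o^5 + 4*o^4 + 7*o^3 + 7*o^2 - 2*o - 1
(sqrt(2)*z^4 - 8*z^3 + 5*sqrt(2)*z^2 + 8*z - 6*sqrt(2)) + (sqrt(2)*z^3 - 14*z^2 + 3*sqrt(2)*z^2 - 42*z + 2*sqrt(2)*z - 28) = sqrt(2)*z^4 - 8*z^3 + sqrt(2)*z^3 - 14*z^2 + 8*sqrt(2)*z^2 - 34*z + 2*sqrt(2)*z - 28 - 6*sqrt(2)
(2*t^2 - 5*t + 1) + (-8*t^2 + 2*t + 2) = -6*t^2 - 3*t + 3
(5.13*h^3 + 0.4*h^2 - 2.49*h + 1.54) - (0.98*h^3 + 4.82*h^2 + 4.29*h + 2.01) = 4.15*h^3 - 4.42*h^2 - 6.78*h - 0.47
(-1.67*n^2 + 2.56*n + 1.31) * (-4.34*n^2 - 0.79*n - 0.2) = 7.2478*n^4 - 9.7911*n^3 - 7.3738*n^2 - 1.5469*n - 0.262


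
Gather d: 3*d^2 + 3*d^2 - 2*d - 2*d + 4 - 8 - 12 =6*d^2 - 4*d - 16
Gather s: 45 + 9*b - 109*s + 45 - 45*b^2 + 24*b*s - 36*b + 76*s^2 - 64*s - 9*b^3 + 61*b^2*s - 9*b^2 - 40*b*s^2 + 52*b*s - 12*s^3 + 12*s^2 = -9*b^3 - 54*b^2 - 27*b - 12*s^3 + s^2*(88 - 40*b) + s*(61*b^2 + 76*b - 173) + 90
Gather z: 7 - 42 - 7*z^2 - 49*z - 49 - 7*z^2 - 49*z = -14*z^2 - 98*z - 84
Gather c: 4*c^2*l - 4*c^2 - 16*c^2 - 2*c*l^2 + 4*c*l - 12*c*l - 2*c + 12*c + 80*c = c^2*(4*l - 20) + c*(-2*l^2 - 8*l + 90)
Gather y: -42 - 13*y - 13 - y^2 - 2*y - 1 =-y^2 - 15*y - 56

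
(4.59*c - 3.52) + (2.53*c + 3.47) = 7.12*c - 0.0499999999999998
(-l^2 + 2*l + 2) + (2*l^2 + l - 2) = l^2 + 3*l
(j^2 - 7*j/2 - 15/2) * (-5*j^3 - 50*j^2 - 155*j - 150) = -5*j^5 - 65*j^4/2 + 115*j^3/2 + 1535*j^2/2 + 3375*j/2 + 1125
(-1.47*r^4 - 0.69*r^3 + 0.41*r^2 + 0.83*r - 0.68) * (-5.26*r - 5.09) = 7.7322*r^5 + 11.1117*r^4 + 1.3555*r^3 - 6.4527*r^2 - 0.647899999999999*r + 3.4612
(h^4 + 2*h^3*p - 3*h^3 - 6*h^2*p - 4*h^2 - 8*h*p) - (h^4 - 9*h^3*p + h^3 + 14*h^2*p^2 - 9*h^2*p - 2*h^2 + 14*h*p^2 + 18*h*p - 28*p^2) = 11*h^3*p - 4*h^3 - 14*h^2*p^2 + 3*h^2*p - 2*h^2 - 14*h*p^2 - 26*h*p + 28*p^2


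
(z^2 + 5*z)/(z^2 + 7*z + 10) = z/(z + 2)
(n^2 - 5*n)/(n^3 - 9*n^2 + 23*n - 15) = n/(n^2 - 4*n + 3)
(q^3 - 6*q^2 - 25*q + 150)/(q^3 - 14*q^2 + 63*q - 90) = (q + 5)/(q - 3)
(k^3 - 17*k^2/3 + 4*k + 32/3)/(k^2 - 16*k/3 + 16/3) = (3*k^2 - 5*k - 8)/(3*k - 4)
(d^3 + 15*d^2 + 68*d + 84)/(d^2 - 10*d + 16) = (d^3 + 15*d^2 + 68*d + 84)/(d^2 - 10*d + 16)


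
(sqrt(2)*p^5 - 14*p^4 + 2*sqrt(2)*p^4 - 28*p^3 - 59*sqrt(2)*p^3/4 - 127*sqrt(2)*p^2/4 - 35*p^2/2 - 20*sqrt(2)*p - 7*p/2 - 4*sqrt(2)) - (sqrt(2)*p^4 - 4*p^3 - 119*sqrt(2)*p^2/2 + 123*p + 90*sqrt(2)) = sqrt(2)*p^5 - 14*p^4 + sqrt(2)*p^4 - 24*p^3 - 59*sqrt(2)*p^3/4 - 35*p^2/2 + 111*sqrt(2)*p^2/4 - 253*p/2 - 20*sqrt(2)*p - 94*sqrt(2)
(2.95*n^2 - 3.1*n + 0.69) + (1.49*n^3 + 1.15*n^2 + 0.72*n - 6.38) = 1.49*n^3 + 4.1*n^2 - 2.38*n - 5.69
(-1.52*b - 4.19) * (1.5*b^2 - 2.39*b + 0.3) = -2.28*b^3 - 2.6522*b^2 + 9.5581*b - 1.257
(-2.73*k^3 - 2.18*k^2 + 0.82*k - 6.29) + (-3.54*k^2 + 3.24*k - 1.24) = -2.73*k^3 - 5.72*k^2 + 4.06*k - 7.53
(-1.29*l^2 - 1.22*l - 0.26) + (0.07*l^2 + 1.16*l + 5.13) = -1.22*l^2 - 0.0600000000000001*l + 4.87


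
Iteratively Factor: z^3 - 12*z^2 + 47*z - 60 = (z - 4)*(z^2 - 8*z + 15) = (z - 5)*(z - 4)*(z - 3)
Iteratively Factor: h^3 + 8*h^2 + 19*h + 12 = (h + 3)*(h^2 + 5*h + 4) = (h + 3)*(h + 4)*(h + 1)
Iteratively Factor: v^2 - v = (v - 1)*(v)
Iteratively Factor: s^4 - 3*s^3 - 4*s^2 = (s - 4)*(s^3 + s^2) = s*(s - 4)*(s^2 + s) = s^2*(s - 4)*(s + 1)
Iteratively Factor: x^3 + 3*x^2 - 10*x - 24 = (x + 4)*(x^2 - x - 6) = (x - 3)*(x + 4)*(x + 2)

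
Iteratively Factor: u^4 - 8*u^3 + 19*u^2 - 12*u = (u)*(u^3 - 8*u^2 + 19*u - 12) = u*(u - 1)*(u^2 - 7*u + 12) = u*(u - 4)*(u - 1)*(u - 3)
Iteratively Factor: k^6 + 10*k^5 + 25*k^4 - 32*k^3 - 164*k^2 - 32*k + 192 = (k + 2)*(k^5 + 8*k^4 + 9*k^3 - 50*k^2 - 64*k + 96) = (k - 2)*(k + 2)*(k^4 + 10*k^3 + 29*k^2 + 8*k - 48) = (k - 2)*(k + 2)*(k + 4)*(k^3 + 6*k^2 + 5*k - 12) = (k - 2)*(k + 2)*(k + 4)^2*(k^2 + 2*k - 3) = (k - 2)*(k - 1)*(k + 2)*(k + 4)^2*(k + 3)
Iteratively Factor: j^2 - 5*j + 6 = (j - 2)*(j - 3)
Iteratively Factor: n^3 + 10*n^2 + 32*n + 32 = (n + 4)*(n^2 + 6*n + 8) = (n + 4)^2*(n + 2)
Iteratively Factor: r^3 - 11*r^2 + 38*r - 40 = (r - 2)*(r^2 - 9*r + 20) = (r - 4)*(r - 2)*(r - 5)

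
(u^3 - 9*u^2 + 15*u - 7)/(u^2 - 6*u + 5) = (u^2 - 8*u + 7)/(u - 5)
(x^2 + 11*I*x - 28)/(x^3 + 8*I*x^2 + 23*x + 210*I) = (x + 4*I)/(x^2 + I*x + 30)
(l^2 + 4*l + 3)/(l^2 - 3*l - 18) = (l + 1)/(l - 6)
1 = 1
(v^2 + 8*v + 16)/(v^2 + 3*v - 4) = (v + 4)/(v - 1)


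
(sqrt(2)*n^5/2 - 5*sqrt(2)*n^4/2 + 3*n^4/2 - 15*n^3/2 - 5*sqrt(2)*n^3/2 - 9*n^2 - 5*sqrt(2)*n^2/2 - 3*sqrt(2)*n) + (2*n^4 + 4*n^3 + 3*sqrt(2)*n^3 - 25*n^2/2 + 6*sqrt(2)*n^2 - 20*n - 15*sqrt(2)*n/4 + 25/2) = sqrt(2)*n^5/2 - 5*sqrt(2)*n^4/2 + 7*n^4/2 - 7*n^3/2 + sqrt(2)*n^3/2 - 43*n^2/2 + 7*sqrt(2)*n^2/2 - 20*n - 27*sqrt(2)*n/4 + 25/2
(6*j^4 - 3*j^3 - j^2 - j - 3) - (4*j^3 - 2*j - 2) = 6*j^4 - 7*j^3 - j^2 + j - 1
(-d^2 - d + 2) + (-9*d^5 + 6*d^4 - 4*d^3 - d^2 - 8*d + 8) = -9*d^5 + 6*d^4 - 4*d^3 - 2*d^2 - 9*d + 10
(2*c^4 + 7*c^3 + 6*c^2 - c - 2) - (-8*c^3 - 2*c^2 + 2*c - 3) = 2*c^4 + 15*c^3 + 8*c^2 - 3*c + 1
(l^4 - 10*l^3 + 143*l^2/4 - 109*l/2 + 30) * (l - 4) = l^5 - 14*l^4 + 303*l^3/4 - 395*l^2/2 + 248*l - 120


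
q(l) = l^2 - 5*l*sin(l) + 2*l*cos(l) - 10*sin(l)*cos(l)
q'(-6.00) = 12.24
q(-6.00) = 30.18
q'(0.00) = -8.00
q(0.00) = 0.00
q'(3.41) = 15.87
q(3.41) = 7.02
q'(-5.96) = 12.45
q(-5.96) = 30.67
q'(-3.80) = -25.13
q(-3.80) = 36.92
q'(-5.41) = 14.05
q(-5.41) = 38.12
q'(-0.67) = 2.84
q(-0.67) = 2.19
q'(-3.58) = -30.66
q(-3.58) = 30.74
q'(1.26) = 2.17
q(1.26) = -6.55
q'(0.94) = -2.23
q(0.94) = -6.57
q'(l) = -2*l*sin(l) - 5*l*cos(l) + 2*l + 10*sin(l)^2 - 5*sin(l) - 10*cos(l)^2 + 2*cos(l)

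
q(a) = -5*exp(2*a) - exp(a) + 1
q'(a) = -10*exp(2*a) - exp(a)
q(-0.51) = -1.40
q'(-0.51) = -4.21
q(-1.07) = 0.07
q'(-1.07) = -1.52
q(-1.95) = 0.76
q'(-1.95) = -0.34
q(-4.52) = 0.99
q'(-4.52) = -0.01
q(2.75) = -1238.10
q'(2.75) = -2462.56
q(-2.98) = 0.94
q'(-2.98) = -0.08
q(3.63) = -7148.00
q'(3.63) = -14260.28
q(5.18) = -158032.59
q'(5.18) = -315889.50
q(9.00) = -328307947.77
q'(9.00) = -656607794.46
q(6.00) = -814176.39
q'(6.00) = -1627951.34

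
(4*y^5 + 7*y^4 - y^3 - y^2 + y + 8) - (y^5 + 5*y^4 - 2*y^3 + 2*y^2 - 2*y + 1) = 3*y^5 + 2*y^4 + y^3 - 3*y^2 + 3*y + 7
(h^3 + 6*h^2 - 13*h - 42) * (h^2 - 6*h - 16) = h^5 - 65*h^3 - 60*h^2 + 460*h + 672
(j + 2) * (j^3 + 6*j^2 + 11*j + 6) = j^4 + 8*j^3 + 23*j^2 + 28*j + 12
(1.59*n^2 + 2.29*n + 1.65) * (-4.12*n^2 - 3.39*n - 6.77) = -6.5508*n^4 - 14.8249*n^3 - 25.3254*n^2 - 21.0968*n - 11.1705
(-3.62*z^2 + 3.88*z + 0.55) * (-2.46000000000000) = 8.9052*z^2 - 9.5448*z - 1.353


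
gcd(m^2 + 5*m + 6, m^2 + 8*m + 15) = m + 3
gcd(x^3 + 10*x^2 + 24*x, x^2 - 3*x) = x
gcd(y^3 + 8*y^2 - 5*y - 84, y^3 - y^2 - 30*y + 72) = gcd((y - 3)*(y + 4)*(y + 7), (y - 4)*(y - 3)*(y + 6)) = y - 3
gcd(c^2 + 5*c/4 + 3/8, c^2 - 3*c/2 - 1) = c + 1/2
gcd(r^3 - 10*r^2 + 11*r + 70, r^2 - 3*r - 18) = 1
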